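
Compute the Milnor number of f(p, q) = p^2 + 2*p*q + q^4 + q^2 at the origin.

The Hessian of f at 0 has rank 1. Corank 1: A-series; mu = 3 gives A_3.

3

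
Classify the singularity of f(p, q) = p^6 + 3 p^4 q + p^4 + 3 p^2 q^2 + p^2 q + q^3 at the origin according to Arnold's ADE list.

D4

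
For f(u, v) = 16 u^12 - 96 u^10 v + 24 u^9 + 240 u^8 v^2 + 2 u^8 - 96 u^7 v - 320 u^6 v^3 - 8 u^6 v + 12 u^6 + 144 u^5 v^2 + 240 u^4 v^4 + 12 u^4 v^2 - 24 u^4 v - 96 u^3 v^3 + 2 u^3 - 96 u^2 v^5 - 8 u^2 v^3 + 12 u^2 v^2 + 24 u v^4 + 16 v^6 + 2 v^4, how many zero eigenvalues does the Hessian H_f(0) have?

The Hessian at 0 is [[0, 0], [0, 0]] of rank 0; hence corank 2.

2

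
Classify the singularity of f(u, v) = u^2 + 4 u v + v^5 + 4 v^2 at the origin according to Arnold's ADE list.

A_4

The Hessian of f at 0 has rank 1. Corank 1: A-series; mu = 4 gives A_4.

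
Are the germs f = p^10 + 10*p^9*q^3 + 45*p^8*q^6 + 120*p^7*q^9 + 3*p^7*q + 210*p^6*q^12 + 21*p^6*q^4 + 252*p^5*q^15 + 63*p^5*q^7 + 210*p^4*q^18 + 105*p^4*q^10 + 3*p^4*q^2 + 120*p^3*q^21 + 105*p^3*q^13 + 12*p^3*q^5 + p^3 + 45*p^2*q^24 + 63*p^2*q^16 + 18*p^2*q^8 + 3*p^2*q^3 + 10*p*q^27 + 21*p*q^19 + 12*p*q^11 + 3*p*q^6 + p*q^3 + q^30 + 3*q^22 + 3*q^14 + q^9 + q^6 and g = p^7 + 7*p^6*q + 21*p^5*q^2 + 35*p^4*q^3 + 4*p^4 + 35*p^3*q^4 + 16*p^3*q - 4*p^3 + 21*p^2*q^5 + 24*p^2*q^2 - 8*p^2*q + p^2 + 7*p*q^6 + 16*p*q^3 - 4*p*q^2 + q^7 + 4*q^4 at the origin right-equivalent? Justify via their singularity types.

The Hessian of f at 0 has rank 0. Corank 2; j^3 = p^3 is a perfect cube, so E-series; the 4-jet and mu = 7 give E_7. The Hessian of g at 0 has rank 1. Corank 1: A-series; mu = 6 gives A_6. f is E_7 but g is A_6, hence not right-equivalent.

No.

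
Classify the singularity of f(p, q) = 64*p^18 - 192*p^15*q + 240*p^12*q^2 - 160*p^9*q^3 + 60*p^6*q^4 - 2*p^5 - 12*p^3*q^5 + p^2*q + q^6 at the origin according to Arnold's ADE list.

D_7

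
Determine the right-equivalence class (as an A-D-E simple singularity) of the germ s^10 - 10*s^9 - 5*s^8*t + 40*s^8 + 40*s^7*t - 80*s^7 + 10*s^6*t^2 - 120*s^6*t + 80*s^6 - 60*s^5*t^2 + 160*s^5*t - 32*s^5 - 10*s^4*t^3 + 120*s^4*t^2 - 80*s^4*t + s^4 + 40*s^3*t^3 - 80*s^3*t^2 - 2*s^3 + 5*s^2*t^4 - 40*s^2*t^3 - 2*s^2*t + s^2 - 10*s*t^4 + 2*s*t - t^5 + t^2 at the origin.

A_{4}

The Hessian of f at 0 has rank 1. Corank 1: A-series; mu = 4 gives A_4.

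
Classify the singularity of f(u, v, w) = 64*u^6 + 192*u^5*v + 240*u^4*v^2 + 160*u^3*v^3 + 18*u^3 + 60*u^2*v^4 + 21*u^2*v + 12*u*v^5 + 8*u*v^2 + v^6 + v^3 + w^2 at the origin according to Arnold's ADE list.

D7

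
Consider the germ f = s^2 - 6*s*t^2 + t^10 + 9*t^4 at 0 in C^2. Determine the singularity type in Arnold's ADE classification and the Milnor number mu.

The Hessian of f at 0 has rank 1. Corank 1: A-series; mu = 9 gives A_9.

Type A_{9}, Milnor number mu = 9.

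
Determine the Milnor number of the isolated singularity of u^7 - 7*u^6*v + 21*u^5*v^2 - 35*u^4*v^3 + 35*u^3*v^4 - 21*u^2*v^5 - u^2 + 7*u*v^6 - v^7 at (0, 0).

6

The Hessian of f at 0 has rank 1. Corank 1: A-series; mu = 6 gives A_6.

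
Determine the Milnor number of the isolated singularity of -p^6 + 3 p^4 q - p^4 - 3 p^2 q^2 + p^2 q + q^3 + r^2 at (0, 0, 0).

4

The Hessian of f at 0 has rank 1. Corank 2; j^3 = q*(p^2 + q^2) splits into three distinct lines over C (the quadratic factor has nonzero discriminant), so D_4.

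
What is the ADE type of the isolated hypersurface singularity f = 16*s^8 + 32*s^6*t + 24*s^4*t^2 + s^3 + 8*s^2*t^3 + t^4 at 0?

E_6

The Hessian of f at 0 is [[0, 0], [0, 0]] with rank 0, so corank 2. A Groebner basis of the Jacobian ideal J(f) in C{s,t} is {t^3, s^2}; counting standard monomials gives mu = 6. Corank 2; j^3 = s^3 is a perfect cube, so E-series; the 4-jet and mu = 6 give E_6.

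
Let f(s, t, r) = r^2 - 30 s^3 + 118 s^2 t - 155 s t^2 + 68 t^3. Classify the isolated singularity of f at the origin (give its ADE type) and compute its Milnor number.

The Hessian of f at 0 has rank 1. Corank 2; j^3 = -(3*s - 4*t)*(10*s^2 - 26*s*t + 17*t^2) splits into three distinct lines over C (the quadratic factor has nonzero discriminant), so D_4.

Type D_4, Milnor number mu = 4.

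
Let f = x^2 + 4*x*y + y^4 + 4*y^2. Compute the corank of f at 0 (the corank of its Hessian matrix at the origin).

The Hessian at 0 is [[2, 4], [4, 8]] of rank 1; hence corank 1.

1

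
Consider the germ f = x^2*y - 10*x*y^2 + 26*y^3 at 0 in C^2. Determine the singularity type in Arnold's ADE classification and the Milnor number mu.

Type D4, Milnor number mu = 4.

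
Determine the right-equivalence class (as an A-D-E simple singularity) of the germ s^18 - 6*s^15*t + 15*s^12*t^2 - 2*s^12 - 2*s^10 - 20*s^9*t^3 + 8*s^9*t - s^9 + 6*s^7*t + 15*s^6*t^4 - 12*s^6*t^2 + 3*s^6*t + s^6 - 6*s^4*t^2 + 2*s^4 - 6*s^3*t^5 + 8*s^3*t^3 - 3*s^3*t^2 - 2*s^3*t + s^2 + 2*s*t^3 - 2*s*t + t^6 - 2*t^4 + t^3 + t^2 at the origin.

A_{2}

The Hessian of f at 0 has rank 1. Corank 1: A-series; mu = 2 gives A_2.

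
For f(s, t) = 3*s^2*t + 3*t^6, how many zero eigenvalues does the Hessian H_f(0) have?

The Hessian at 0 is [[0, 0], [0, 0]] of rank 0; hence corank 2.

2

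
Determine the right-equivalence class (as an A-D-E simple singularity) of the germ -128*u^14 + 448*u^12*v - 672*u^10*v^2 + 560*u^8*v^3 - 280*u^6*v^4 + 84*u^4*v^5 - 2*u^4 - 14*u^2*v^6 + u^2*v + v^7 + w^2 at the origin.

D8

The Hessian of f at 0 has rank 1. Corank 2; j^3 = u^2*v has shape L^2 M (L != M), so D-series; mu = 8 gives D_8.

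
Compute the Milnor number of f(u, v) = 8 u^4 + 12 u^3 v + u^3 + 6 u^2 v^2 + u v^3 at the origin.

7

The Hessian of f at 0 has rank 0. Corank 2; j^3 = u^3 is a perfect cube, so E-series; the 4-jet and mu = 7 give E_7.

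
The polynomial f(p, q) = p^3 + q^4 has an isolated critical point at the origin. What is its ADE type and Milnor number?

Type E6, Milnor number mu = 6.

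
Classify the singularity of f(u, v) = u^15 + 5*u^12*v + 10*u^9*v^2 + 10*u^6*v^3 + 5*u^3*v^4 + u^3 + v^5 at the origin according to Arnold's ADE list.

The Hessian of f at 0 is [[0, 0], [0, 0]] with rank 0, so corank 2. A Groebner basis of the Jacobian ideal J(f) in C{u,v} is {v^4, u^2}; counting standard monomials gives mu = 8. Corank 2; j^3 = u^3 is a perfect cube, so E-series; the 5-jet and mu = 8 give E_8.

E_{8}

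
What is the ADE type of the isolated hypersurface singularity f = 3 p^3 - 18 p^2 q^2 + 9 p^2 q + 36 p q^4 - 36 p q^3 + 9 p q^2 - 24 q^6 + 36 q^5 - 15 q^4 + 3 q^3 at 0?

E_6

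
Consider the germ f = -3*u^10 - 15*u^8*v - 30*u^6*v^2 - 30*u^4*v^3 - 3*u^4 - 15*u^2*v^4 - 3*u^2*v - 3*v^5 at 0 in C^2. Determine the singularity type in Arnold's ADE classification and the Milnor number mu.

Type D_6, Milnor number mu = 6.

The Hessian of f at 0 is [[0, 0], [0, 0]] with rank 0, so corank 2. A Groebner basis of the Jacobian ideal J(f) in C{u,v} is {u^2/5 + v^4, u^3, u*v}; counting standard monomials gives mu = 6. Corank 2; j^3 = -3*u^2*v has shape L^2 M (L != M), so D-series; mu = 6 gives D_6.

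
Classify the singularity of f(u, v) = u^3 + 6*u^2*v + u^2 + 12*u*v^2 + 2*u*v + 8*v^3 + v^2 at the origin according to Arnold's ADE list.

A_{2}

The Hessian of f at 0 is [[2, 2], [2, 2]] with rank 1, so corank 1. A Groebner basis of the Jacobian ideal J(f) in C{u,v} is {v^2, u + v}; counting standard monomials gives mu = 2. Corank 1: A-series; mu = 2 gives A_2.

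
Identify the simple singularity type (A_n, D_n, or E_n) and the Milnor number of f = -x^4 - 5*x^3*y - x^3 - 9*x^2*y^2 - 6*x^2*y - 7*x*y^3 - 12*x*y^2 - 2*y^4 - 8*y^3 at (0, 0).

Type E_7, Milnor number mu = 7.

The Hessian of f at 0 has rank 0. Corank 2; j^3 = -(x + 2*y)^3 is a perfect cube, so E-series; the 4-jet and mu = 7 give E_7.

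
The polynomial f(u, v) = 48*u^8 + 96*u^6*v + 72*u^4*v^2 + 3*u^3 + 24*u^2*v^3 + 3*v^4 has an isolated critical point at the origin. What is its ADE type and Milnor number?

The Hessian of f at 0 has rank 0. Corank 2; j^3 = 3*u^3 is a perfect cube, so E-series; the 4-jet and mu = 6 give E_6.

Type E_{6}, Milnor number mu = 6.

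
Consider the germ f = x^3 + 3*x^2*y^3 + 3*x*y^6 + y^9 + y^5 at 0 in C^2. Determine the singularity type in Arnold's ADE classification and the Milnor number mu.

Type E_{8}, Milnor number mu = 8.

The Hessian of f at 0 is [[0, 0], [0, 0]] with rank 0, so corank 2. A Groebner basis of the Jacobian ideal J(f) in C{x,y} is {x^2/2 + x*y^3, y^4, x^3, x^2*y}; counting standard monomials gives mu = 8. Corank 2; j^3 = x^3 is a perfect cube, so E-series; the 5-jet and mu = 8 give E_8.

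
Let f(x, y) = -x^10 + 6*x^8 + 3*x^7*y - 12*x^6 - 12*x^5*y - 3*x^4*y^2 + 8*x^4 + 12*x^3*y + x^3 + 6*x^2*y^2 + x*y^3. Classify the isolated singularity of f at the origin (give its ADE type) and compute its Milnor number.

The Hessian of f at 0 is [[0, 0], [0, 0]] with rank 0, so corank 2. A Groebner basis of the Jacobian ideal J(f) in C{x,y} is {3*x^2/4 + y^4 + y^3/4, x^3, x^2*y - x^2/4 - y^3/12, x^2 + x*y^2 + y^3/3}; counting standard monomials gives mu = 7. Corank 2; j^3 = x^3 is a perfect cube, so E-series; the 4-jet and mu = 7 give E_7.

Type E_7, Milnor number mu = 7.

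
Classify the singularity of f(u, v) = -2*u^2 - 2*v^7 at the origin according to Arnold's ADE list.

The Hessian of f at 0 has rank 1. Corank 1: A-series; mu = 6 gives A_6.

A_6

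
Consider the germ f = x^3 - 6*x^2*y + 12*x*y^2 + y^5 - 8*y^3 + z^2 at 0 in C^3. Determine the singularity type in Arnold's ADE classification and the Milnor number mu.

Type E_8, Milnor number mu = 8.

The Hessian of f at 0 has rank 1. Corank 2; j^3 = (x - 2*y)^3 is a perfect cube, so E-series; the 5-jet and mu = 8 give E_8.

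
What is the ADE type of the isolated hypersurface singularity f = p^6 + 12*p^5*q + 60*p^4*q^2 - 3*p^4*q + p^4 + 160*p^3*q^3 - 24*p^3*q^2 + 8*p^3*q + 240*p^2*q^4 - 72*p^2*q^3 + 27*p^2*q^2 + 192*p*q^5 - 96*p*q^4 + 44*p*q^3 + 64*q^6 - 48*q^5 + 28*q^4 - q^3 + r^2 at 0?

The Hessian of f at 0 has rank 1. Corank 2; j^3 = -q^3 is a perfect cube, so E-series; the 4-jet and mu = 6 give E_6.

E6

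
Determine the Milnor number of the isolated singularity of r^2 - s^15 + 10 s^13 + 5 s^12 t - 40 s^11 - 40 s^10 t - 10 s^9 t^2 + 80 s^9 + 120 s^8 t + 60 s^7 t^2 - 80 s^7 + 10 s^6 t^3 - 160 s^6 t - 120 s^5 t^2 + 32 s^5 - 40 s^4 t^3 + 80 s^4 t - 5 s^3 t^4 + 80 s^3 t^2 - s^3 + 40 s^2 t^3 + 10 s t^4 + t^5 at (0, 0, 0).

8

The Hessian of f at 0 has rank 1. Corank 2; j^3 = -s^3 is a perfect cube, so E-series; the 5-jet and mu = 8 give E_8.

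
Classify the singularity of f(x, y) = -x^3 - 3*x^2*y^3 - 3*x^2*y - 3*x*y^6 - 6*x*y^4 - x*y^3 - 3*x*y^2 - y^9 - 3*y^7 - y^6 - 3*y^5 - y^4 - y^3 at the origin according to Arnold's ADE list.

E_7

The Hessian of f at 0 is [[0, 0], [0, 0]] with rank 0, so corank 2. A Groebner basis of the Jacobian ideal J(f) in C{x,y} is {x^3 + 3*x^2*y + 6*x^2 + 12*x*y + 6*y^2, -3*x^2 + x*y^2 - 6*x*y - 3*y^2, 3*x^2 + 6*x*y + y^3 + 3*y^2}; counting standard monomials gives mu = 7. Corank 2; j^3 = -(x + y)^3 is a perfect cube, so E-series; the 4-jet and mu = 7 give E_7.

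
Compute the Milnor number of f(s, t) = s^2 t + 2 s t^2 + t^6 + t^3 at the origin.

The Hessian of f at 0 is [[0, 0], [0, 0]] with rank 0, so corank 2. A Groebner basis of the Jacobian ideal J(f) in C{s,t} is {s^2/6 + t^5 - t^2/6, s^3 + t^3, s*t + t^2}; counting standard monomials gives mu = 7. Corank 2; j^3 = t*(s + t)^2 has shape L^2 M (L != M), so D-series; mu = 7 gives D_7.

7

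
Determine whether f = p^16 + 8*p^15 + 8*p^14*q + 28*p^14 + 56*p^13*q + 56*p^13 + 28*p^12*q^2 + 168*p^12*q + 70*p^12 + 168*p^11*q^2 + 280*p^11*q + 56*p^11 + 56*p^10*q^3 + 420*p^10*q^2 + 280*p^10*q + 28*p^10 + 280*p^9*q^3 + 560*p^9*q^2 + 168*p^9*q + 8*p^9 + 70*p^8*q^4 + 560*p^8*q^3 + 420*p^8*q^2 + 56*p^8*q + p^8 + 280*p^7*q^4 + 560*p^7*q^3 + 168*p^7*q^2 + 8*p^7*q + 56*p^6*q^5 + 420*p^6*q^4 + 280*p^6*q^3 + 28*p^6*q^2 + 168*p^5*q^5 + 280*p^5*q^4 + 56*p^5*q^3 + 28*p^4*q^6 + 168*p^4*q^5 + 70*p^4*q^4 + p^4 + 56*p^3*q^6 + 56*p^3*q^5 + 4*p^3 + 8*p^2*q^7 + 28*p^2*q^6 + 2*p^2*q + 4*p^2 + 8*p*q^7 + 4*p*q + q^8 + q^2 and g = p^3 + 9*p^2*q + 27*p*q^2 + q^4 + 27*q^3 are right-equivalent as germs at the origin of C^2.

No.

The Hessian of f at 0 has rank 1. Corank 1: A-series; mu = 7 gives A_7. The Hessian of g at 0 has rank 0. Corank 2; j^3 = (p + 3*q)^3 is a perfect cube, so E-series; the 4-jet and mu = 6 give E_6. f is A_7 but g is E_6, hence not right-equivalent.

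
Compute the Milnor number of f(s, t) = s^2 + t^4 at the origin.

The Hessian of f at 0 has rank 1. Corank 1: A-series; mu = 3 gives A_3.

3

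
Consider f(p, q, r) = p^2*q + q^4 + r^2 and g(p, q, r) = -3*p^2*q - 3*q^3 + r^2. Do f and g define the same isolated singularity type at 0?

The Hessian of f at 0 is [[0, 0, 0], [0, 0, 0], [0, 0, 2]] with rank 1, so corank 2. A Groebner basis of the Jacobian ideal J(f) in C{p,q,r} is {p^3, p^2/4 + q^3, p*q, r}; counting standard monomials gives mu = 5. Corank 2; j^3 = p^2*q has shape L^2 M (L != M), so D-series; mu = 5 gives D_5. The Hessian of g at 0 is [[0, 0, 0], [0, 0, 0], [0, 0, 2]] with rank 1, so corank 2. A Groebner basis of the Jacobian ideal J(g) in C{p,q,r} is {q^3, p^2 + 3*q^2, p*q, r}; counting standard monomials gives mu = 4. Corank 2; j^3 = -3*q*(p^2 + q^2) splits into three distinct lines over C (the quadratic factor has nonzero discriminant), so D_4. f is D_5 but g is D_4, hence not right-equivalent.

No.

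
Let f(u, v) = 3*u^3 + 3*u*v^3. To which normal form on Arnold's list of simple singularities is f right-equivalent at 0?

The Hessian of f at 0 has rank 0. Corank 2; j^3 = 3*u^3 is a perfect cube, so E-series; the 4-jet and mu = 7 give E_7.

E_{7}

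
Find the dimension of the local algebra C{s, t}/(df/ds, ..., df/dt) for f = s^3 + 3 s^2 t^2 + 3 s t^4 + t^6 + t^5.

The Hessian of f at 0 has rank 0. Corank 2; j^3 = s^3 is a perfect cube, so E-series; the 5-jet and mu = 8 give E_8.

8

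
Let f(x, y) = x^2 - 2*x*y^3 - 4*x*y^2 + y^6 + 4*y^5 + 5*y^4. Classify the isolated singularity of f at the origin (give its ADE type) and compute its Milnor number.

The Hessian of f at 0 has rank 1. Corank 1: A-series; mu = 3 gives A_3.

Type A_3, Milnor number mu = 3.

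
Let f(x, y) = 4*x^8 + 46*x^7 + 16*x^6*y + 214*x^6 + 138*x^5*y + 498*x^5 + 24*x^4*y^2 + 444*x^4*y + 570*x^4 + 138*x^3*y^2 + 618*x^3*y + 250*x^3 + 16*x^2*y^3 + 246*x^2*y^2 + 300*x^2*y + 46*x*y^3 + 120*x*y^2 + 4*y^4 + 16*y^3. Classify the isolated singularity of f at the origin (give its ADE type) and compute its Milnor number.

Type E_7, Milnor number mu = 7.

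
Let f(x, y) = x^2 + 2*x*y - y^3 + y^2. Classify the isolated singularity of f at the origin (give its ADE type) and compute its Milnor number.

Type A2, Milnor number mu = 2.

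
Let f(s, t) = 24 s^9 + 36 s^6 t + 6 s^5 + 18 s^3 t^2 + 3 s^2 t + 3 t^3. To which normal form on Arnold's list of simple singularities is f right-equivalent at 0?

D_{4}

The Hessian of f at 0 is [[0, 0], [0, 0]] with rank 0, so corank 2. A Groebner basis of the Jacobian ideal J(f) in C{s,t} is {t^3, s^2 + 3*t^2, s*t}; counting standard monomials gives mu = 4. Corank 2; j^3 = 3*t*(s^2 + t^2) splits into three distinct lines over C (the quadratic factor has nonzero discriminant), so D_4.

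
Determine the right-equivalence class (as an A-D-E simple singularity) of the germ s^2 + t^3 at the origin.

The Hessian of f at 0 has rank 1. Corank 1: A-series; mu = 2 gives A_2.

A_2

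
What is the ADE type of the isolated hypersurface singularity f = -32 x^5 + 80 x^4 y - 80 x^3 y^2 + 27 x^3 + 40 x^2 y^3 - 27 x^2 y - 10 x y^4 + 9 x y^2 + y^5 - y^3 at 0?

E_8

The Hessian of f at 0 is [[0, 0], [0, 0]] with rank 0, so corank 2. A Groebner basis of the Jacobian ideal J(f) in C{x,y} is {y^5, x*y^3 - 3*y^4/8, x^2 - 2*x*y/3 + y^2/9}; counting standard monomials gives mu = 8. Corank 2; j^3 = (3*x - y)^3 is a perfect cube, so E-series; the 5-jet and mu = 8 give E_8.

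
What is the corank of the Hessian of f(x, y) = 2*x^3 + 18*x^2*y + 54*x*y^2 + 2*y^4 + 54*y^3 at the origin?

The Hessian at 0 is [[0, 0], [0, 0]] of rank 0; hence corank 2.

2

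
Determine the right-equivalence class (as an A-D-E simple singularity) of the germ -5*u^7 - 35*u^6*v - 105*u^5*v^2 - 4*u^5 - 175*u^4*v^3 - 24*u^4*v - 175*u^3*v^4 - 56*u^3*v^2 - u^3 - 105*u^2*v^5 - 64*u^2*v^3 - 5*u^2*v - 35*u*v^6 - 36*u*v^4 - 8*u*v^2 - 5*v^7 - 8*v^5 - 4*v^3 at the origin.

The Hessian of f at 0 is [[0, 0], [0, 0]] with rank 0, so corank 2. A Groebner basis of the Jacobian ideal J(f) in C{u,v} is {-17*u^2/3 + u*v^3 - 65*u*v/3 - 62*v^2/3, 19*u^2/6 + 73*u*v/6 + v^4 + 35*v^2/3, u^3 - 12*u*v^2 - 16*v^3, u^2*v + 4*u*v^2 + 4*v^3}; counting standard monomials gives mu = 8. Corank 2; j^3 = -(u + v)*(u + 2*v)^2 has shape L^2 M (L != M), so D-series; mu = 8 gives D_8.

D_8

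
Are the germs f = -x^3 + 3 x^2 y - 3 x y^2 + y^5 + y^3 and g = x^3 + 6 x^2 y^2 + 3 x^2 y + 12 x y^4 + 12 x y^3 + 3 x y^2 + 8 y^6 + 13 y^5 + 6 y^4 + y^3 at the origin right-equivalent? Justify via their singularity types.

Yes.

The Hessian of f at 0 is [[0, 0], [0, 0]] with rank 0, so corank 2. A Groebner basis of the Jacobian ideal J(f) in C{x,y} is {y^4, x^2 - 2*x*y + y^2}; counting standard monomials gives mu = 8. Corank 2; j^3 = -(x - y)^3 is a perfect cube, so E-series; the 5-jet and mu = 8 give E_8. The Hessian of g at 0 is [[0, 0], [0, 0]] with rank 0, so corank 2. A Groebner basis of the Jacobian ideal J(g) in C{x,y} is {y^4, x^3 + 3*x^2*y - 3*x^2/4 - 3*x*y/2 - 2*y^3 - 3*y^2/4, x^2/4 + x*y^2 + x*y/2 + y^3 + y^2/4}; counting standard monomials gives mu = 8. Corank 2; j^3 = (x + y)^3 is a perfect cube, so E-series; the 5-jet and mu = 8 give E_8. Both have type E_8, hence right-equivalent.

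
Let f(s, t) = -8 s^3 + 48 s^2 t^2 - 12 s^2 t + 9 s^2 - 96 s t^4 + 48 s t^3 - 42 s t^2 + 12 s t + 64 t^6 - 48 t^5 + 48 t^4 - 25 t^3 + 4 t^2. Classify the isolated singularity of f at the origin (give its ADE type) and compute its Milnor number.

Type A_2, Milnor number mu = 2.

The Hessian of f at 0 has rank 1. Corank 1: A-series; mu = 2 gives A_2.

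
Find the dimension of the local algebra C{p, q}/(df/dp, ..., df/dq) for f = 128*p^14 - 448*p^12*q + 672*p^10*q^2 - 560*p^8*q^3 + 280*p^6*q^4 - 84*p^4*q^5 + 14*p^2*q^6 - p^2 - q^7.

6

The Hessian of f at 0 is [[-2, 0], [0, 0]] with rank 1, so corank 1. A Groebner basis of the Jacobian ideal J(f) in C{p,q} is {q^6, p}; counting standard monomials gives mu = 6. Corank 1: A-series; mu = 6 gives A_6.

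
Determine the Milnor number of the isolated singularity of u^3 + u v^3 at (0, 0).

7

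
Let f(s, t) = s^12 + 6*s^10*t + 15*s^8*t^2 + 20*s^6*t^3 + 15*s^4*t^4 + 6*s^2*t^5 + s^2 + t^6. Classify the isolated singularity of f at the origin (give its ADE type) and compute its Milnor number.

Type A_{5}, Milnor number mu = 5.

The Hessian of f at 0 has rank 1. Corank 1: A-series; mu = 5 gives A_5.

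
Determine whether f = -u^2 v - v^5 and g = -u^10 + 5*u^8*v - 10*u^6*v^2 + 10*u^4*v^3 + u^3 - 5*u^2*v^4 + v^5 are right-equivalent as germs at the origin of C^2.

No.

The Hessian of f at 0 is [[0, 0], [0, 0]] with rank 0, so corank 2. A Groebner basis of the Jacobian ideal J(f) in C{u,v} is {u^2/5 + v^4, u^3, u*v}; counting standard monomials gives mu = 6. Corank 2; j^3 = -u^2*v has shape L^2 M (L != M), so D-series; mu = 6 gives D_6. The Hessian of g at 0 is [[0, 0], [0, 0]] with rank 0, so corank 2. A Groebner basis of the Jacobian ideal J(g) in C{u,v} is {v^4, u^2}; counting standard monomials gives mu = 8. Corank 2; j^3 = u^3 is a perfect cube, so E-series; the 5-jet and mu = 8 give E_8. f is D_6 but g is E_8, hence not right-equivalent.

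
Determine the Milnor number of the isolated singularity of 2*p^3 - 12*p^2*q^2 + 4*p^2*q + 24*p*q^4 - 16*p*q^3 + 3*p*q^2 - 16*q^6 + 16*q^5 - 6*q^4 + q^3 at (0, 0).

4

The Hessian of f at 0 has rank 0. Corank 2; j^3 = (p + q)*(2*p^2 + 2*p*q + q^2) splits into three distinct lines over C (the quadratic factor has nonzero discriminant), so D_4.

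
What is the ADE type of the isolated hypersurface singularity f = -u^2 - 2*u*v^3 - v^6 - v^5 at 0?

A4

The Hessian of f at 0 is [[-2, 0], [0, 0]] with rank 1, so corank 1. A Groebner basis of the Jacobian ideal J(f) in C{u,v} is {u + v^3, u^2, u*v}; counting standard monomials gives mu = 4. Corank 1: A-series; mu = 4 gives A_4.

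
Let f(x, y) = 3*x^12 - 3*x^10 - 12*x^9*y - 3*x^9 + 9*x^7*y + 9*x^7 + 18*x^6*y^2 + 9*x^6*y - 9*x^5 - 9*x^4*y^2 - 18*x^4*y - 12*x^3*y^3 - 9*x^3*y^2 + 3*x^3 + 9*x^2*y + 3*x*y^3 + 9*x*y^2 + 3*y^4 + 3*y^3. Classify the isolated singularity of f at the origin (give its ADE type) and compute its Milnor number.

The Hessian of f at 0 is [[0, 0], [0, 0]] with rank 0, so corank 2. A Groebner basis of the Jacobian ideal J(f) in C{x,y} is {x^3 + 3*x^2*y + 6*x^2 + 12*x*y + 6*y^2, -3*x^2 + x*y^2 - 6*x*y - 3*y^2, 3*x^2 + 6*x*y + y^3 + 3*y^2}; counting standard monomials gives mu = 7. Corank 2; j^3 = 3*(x + y)^3 is a perfect cube, so E-series; the 4-jet and mu = 7 give E_7.

Type E7, Milnor number mu = 7.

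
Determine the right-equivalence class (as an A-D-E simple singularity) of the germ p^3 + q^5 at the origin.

The Hessian of f at 0 is [[0, 0], [0, 0]] with rank 0, so corank 2. A Groebner basis of the Jacobian ideal J(f) in C{p,q} is {q^4, p^2}; counting standard monomials gives mu = 8. Corank 2; j^3 = p^3 is a perfect cube, so E-series; the 5-jet and mu = 8 give E_8.

E8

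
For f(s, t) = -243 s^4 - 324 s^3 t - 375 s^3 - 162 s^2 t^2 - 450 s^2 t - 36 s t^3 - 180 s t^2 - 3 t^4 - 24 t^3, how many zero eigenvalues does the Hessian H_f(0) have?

2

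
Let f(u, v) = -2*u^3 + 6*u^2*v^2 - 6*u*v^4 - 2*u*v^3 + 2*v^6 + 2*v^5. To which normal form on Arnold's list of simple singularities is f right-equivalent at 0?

The Hessian of f at 0 has rank 0. Corank 2; j^3 = -2*u^3 is a perfect cube, so E-series; the 4-jet and mu = 7 give E_7.

E7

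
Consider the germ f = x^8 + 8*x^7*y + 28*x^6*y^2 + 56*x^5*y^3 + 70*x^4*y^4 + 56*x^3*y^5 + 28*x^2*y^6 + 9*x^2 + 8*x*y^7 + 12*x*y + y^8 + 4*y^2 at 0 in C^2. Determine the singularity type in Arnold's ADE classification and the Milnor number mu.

Type A7, Milnor number mu = 7.

The Hessian of f at 0 has rank 1. Corank 1: A-series; mu = 7 gives A_7.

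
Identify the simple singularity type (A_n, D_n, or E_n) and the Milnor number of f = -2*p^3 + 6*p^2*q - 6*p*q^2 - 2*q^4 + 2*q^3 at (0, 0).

Type E_6, Milnor number mu = 6.

The Hessian of f at 0 is [[0, 0], [0, 0]] with rank 0, so corank 2. A Groebner basis of the Jacobian ideal J(f) in C{p,q} is {q^3, p^2 - 2*p*q + q^2}; counting standard monomials gives mu = 6. Corank 2; j^3 = -2*(p - q)^3 is a perfect cube, so E-series; the 4-jet and mu = 6 give E_6.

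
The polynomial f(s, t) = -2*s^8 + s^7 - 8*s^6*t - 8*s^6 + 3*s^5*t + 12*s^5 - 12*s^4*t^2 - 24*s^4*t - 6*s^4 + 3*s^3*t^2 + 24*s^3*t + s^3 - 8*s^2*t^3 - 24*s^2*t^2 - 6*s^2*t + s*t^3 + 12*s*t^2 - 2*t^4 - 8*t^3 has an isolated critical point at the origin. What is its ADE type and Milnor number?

The Hessian of f at 0 has rank 0. Corank 2; j^3 = (s - 2*t)^3 is a perfect cube, so E-series; the 4-jet and mu = 7 give E_7.

Type E7, Milnor number mu = 7.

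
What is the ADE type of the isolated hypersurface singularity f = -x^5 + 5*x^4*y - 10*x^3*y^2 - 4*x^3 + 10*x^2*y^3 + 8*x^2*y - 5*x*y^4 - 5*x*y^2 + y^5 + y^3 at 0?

D_6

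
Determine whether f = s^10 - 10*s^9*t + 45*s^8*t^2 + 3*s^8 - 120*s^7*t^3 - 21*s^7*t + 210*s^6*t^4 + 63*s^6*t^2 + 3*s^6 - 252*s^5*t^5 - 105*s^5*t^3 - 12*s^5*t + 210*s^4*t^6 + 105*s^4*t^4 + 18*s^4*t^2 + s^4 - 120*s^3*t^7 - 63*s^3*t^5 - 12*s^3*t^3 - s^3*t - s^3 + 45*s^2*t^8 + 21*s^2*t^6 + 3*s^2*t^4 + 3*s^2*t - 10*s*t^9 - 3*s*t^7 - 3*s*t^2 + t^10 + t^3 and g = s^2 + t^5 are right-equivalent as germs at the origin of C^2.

The Hessian of f at 0 has rank 0. Corank 2; j^3 = -(s - t)^3 is a perfect cube, so E-series; the 4-jet and mu = 7 give E_7. The Hessian of g at 0 has rank 1. Corank 1: A-series; mu = 4 gives A_4. f is E_7 but g is A_4, hence not right-equivalent.

No.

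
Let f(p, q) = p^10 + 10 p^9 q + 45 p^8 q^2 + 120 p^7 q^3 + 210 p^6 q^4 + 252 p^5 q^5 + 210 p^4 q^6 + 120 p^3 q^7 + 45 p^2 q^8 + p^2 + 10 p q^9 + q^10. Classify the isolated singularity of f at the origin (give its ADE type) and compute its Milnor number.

The Hessian of f at 0 has rank 1. Corank 1: A-series; mu = 9 gives A_9.

Type A_{9}, Milnor number mu = 9.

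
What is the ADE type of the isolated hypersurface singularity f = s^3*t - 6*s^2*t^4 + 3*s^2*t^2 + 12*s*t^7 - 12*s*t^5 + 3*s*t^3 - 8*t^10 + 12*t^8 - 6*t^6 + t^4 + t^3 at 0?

E7

The Hessian of f at 0 is [[0, 0], [0, 0]] with rank 0, so corank 2. A Groebner basis of the Jacobian ideal J(f) in C{s,t} is {s^3 - 3*s*t^2 + 3*t^2, s^2*t + 2*s*t^2, t^3}; counting standard monomials gives mu = 7. Corank 2; j^3 = t^3 is a perfect cube, so E-series; the 4-jet and mu = 7 give E_7.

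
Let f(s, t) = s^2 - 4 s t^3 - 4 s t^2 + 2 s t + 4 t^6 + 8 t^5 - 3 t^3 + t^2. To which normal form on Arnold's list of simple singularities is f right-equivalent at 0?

The Hessian of f at 0 is [[2, 2], [2, 2]] with rank 1, so corank 1. A Groebner basis of the Jacobian ideal J(f) in C{s,t} is {t^2, s + t}; counting standard monomials gives mu = 2. Corank 1: A-series; mu = 2 gives A_2.

A_{2}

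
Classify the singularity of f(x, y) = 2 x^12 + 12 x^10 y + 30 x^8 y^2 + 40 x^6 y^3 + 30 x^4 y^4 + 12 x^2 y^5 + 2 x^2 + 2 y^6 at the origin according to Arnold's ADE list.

A_{5}

The Hessian of f at 0 is [[4, 0], [0, 0]] with rank 1, so corank 1. A Groebner basis of the Jacobian ideal J(f) in C{x,y} is {y^5, x}; counting standard monomials gives mu = 5. Corank 1: A-series; mu = 5 gives A_5.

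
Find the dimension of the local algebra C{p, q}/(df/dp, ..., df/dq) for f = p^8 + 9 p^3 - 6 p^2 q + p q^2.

9

The Hessian of f at 0 has rank 0. Corank 2; j^3 = p*(3*p - q)^2 has shape L^2 M (L != M), so D-series; mu = 9 gives D_9.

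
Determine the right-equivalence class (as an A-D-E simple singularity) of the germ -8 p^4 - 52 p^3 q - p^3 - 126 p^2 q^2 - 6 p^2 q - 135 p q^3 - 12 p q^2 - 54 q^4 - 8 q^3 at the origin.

The Hessian of f at 0 is [[0, 0], [0, 0]] with rank 0, so corank 2. A Groebner basis of the Jacobian ideal J(f) in C{p,q} is {3*p^2/4 + 3*p*q + q^4 - q^3/4 + 3*q^2, p^3 + 21*p^2/2 + 42*p*q + 9*q^3/2 + 42*q^2, p^2*q - 15*p^2/4 - 15*p*q - 11*q^3/4 - 15*q^2, p^2 + p*q^2 + 4*p*q + 5*q^3/3 + 4*q^2}; counting standard monomials gives mu = 7. Corank 2; j^3 = -(p + 2*q)^3 is a perfect cube, so E-series; the 4-jet and mu = 7 give E_7.

E_7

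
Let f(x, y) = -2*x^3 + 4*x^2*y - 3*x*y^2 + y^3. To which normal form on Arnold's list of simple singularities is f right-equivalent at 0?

D_4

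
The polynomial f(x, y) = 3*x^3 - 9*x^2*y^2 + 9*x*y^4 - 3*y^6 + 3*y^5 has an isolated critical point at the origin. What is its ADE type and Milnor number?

Type E_{8}, Milnor number mu = 8.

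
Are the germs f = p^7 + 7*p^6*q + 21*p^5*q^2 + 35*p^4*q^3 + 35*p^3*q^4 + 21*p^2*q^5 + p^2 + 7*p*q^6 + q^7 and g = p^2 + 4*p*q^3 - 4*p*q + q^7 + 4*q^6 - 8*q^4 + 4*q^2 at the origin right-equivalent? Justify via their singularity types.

Yes.

The Hessian of f at 0 has rank 1. Corank 1: A-series; mu = 6 gives A_6. The Hessian of g at 0 has rank 1. Corank 1: A-series; mu = 6 gives A_6. Both have type A_6, hence right-equivalent.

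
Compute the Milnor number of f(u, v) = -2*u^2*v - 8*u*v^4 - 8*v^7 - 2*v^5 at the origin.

6

The Hessian of f at 0 has rank 0. Corank 2; j^3 = -2*u^2*v has shape L^2 M (L != M), so D-series; mu = 6 gives D_6.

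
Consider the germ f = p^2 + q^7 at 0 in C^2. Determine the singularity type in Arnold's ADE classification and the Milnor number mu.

Type A6, Milnor number mu = 6.

The Hessian of f at 0 has rank 1. Corank 1: A-series; mu = 6 gives A_6.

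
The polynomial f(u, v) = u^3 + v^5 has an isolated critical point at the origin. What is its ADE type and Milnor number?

The Hessian of f at 0 has rank 0. Corank 2; j^3 = u^3 is a perfect cube, so E-series; the 5-jet and mu = 8 give E_8.

Type E_{8}, Milnor number mu = 8.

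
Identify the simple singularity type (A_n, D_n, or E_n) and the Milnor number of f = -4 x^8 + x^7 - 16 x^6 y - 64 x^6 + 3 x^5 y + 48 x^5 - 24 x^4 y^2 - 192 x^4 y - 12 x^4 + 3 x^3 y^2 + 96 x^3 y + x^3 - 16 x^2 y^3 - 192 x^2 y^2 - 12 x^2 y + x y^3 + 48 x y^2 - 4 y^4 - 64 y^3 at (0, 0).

Type E_7, Milnor number mu = 7.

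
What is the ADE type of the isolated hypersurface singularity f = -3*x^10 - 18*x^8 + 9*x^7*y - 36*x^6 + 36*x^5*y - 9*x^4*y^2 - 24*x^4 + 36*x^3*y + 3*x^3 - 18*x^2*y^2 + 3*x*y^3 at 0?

The Hessian of f at 0 has rank 0. Corank 2; j^3 = 3*x^3 is a perfect cube, so E-series; the 4-jet and mu = 7 give E_7.

E_{7}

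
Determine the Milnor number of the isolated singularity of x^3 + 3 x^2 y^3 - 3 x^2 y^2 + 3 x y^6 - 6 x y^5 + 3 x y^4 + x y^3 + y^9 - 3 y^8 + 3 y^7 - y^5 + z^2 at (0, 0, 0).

7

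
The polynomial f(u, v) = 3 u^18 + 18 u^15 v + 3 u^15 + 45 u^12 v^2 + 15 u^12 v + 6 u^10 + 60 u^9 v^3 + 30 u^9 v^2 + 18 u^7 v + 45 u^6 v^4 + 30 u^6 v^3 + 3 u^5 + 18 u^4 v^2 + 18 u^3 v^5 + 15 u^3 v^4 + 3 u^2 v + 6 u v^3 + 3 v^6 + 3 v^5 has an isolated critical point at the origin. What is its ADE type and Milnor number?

The Hessian of f at 0 has rank 0. Corank 2; j^3 = 3*u^2*v has shape L^2 M (L != M), so D-series; mu = 7 gives D_7.

Type D7, Milnor number mu = 7.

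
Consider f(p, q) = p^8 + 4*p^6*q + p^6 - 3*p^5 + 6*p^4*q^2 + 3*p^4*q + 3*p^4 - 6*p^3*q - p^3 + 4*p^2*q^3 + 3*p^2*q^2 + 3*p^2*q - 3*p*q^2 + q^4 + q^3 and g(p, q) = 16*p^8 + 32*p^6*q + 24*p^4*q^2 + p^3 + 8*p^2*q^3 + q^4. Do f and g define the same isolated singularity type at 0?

The Hessian of f at 0 has rank 0. Corank 2; j^3 = -(p - q)^3 is a perfect cube, so E-series; the 4-jet and mu = 6 give E_6. The Hessian of g at 0 has rank 0. Corank 2; j^3 = p^3 is a perfect cube, so E-series; the 4-jet and mu = 6 give E_6. Both have type E_6, hence right-equivalent.

Yes.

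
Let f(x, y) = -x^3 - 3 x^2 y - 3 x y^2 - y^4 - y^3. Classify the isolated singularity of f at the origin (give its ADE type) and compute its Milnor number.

The Hessian of f at 0 has rank 0. Corank 2; j^3 = -(x + y)^3 is a perfect cube, so E-series; the 4-jet and mu = 6 give E_6.

Type E_6, Milnor number mu = 6.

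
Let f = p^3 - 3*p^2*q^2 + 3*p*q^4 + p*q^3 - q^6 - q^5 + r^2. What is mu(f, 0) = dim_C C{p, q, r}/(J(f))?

The Hessian of f at 0 is [[0, 0, 0], [0, 0, 0], [0, 0, 2]] with rank 1, so corank 2. A Groebner basis of the Jacobian ideal J(f) in C{p,q,r} is {-p^2 + q^4 - q^3/3, p^3, p^2*q + p^2/3 + q^3/9, -p^2 + p*q^2 - q^3/3, r}; counting standard monomials gives mu = 7. Corank 2; j^3 = p^3 is a perfect cube, so E-series; the 4-jet and mu = 7 give E_7.

7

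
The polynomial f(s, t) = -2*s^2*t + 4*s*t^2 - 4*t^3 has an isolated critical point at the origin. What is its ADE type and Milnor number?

The Hessian of f at 0 is [[0, 0], [0, 0]] with rank 0, so corank 2. A Groebner basis of the Jacobian ideal J(f) in C{s,t} is {t^3, s^2 + 2*t^2, s*t - t^2}; counting standard monomials gives mu = 4. Corank 2; j^3 = -2*t*(s^2 - 2*s*t + 2*t^2) splits into three distinct lines over C (the quadratic factor has nonzero discriminant), so D_4.

Type D_{4}, Milnor number mu = 4.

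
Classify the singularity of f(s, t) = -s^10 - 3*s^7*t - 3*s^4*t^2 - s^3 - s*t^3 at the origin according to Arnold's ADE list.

The Hessian of f at 0 has rank 0. Corank 2; j^3 = -s^3 is a perfect cube, so E-series; the 4-jet and mu = 7 give E_7.

E7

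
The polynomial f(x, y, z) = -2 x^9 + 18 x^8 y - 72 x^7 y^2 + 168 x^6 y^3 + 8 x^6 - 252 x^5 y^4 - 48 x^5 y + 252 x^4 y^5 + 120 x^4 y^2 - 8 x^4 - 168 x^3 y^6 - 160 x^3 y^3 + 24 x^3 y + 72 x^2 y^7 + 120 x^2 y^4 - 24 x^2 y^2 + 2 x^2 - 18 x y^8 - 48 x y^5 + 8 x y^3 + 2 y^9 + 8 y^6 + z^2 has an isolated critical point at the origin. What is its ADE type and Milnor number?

Type A8, Milnor number mu = 8.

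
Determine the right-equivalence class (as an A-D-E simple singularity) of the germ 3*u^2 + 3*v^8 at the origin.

A7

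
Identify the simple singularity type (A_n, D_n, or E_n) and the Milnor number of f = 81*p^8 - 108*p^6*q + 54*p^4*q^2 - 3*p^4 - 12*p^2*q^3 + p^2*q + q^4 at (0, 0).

The Hessian of f at 0 has rank 0. Corank 2; j^3 = p^2*q has shape L^2 M (L != M), so D-series; mu = 5 gives D_5.

Type D_5, Milnor number mu = 5.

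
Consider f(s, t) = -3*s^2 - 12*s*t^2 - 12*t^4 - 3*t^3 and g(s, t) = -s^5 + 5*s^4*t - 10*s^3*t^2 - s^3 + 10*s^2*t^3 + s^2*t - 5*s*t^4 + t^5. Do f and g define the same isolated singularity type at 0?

The Hessian of f at 0 has rank 1. Corank 1: A-series; mu = 2 gives A_2. The Hessian of g at 0 has rank 0. Corank 2; j^3 = -s^2*(s - t) has shape L^2 M (L != M), so D-series; mu = 6 gives D_6. f is A_2 but g is D_6, hence not right-equivalent.

No.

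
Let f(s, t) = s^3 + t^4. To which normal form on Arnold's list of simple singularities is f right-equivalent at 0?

E_6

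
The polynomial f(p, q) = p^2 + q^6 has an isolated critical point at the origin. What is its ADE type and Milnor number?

Type A_5, Milnor number mu = 5.

The Hessian of f at 0 is [[2, 0], [0, 0]] with rank 1, so corank 1. A Groebner basis of the Jacobian ideal J(f) in C{p,q} is {q^5, p}; counting standard monomials gives mu = 5. Corank 1: A-series; mu = 5 gives A_5.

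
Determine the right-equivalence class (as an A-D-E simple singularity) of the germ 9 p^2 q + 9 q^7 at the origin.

The Hessian of f at 0 has rank 0. Corank 2; j^3 = 9*p^2*q has shape L^2 M (L != M), so D-series; mu = 8 gives D_8.

D_{8}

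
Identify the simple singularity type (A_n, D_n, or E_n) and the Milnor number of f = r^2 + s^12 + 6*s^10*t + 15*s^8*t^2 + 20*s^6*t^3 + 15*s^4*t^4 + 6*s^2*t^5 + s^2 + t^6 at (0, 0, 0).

The Hessian of f at 0 is [[2, 0, 0], [0, 0, 0], [0, 0, 2]] with rank 2, so corank 1. A Groebner basis of the Jacobian ideal J(f) in C{s,t,r} is {t^5, s, r}; counting standard monomials gives mu = 5. Corank 1: A-series; mu = 5 gives A_5.

Type A_{5}, Milnor number mu = 5.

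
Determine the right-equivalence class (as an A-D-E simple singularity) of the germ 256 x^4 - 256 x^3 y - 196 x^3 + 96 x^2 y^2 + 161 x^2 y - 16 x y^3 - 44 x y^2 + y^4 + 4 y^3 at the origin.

D_{5}

The Hessian of f at 0 has rank 0. Corank 2; j^3 = -(4*x - y)*(7*x - 2*y)^2 has shape L^2 M (L != M), so D-series; mu = 5 gives D_5.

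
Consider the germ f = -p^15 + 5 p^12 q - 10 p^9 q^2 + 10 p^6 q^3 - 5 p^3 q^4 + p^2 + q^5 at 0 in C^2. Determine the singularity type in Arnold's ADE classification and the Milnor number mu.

The Hessian of f at 0 has rank 1. Corank 1: A-series; mu = 4 gives A_4.

Type A_{4}, Milnor number mu = 4.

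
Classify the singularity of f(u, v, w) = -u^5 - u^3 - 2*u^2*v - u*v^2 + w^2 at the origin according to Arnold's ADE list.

The Hessian of f at 0 has rank 1. Corank 2; j^3 = -u*(u + v)^2 has shape L^2 M (L != M), so D-series; mu = 6 gives D_6.

D_6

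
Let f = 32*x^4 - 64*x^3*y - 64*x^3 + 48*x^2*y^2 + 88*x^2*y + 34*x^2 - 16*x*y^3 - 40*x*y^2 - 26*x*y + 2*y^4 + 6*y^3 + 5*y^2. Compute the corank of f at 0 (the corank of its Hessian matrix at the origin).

0

Hessian at 0 has rank 2.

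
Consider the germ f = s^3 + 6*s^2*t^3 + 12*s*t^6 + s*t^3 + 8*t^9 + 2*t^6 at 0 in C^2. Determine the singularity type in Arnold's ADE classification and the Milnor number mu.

Type E7, Milnor number mu = 7.

The Hessian of f at 0 is [[0, 0], [0, 0]] with rank 0, so corank 2. A Groebner basis of the Jacobian ideal J(f) in C{s,t} is {s^3, s*t^2, 3*s^2 + t^3}; counting standard monomials gives mu = 7. Corank 2; j^3 = s^3 is a perfect cube, so E-series; the 4-jet and mu = 7 give E_7.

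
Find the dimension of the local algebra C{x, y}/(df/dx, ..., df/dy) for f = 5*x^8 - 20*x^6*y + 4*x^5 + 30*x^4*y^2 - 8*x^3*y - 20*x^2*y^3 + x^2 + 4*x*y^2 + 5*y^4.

The Hessian of f at 0 has rank 1. Corank 1: A-series; mu = 3 gives A_3.

3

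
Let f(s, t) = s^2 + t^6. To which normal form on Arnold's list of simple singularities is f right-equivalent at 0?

A_5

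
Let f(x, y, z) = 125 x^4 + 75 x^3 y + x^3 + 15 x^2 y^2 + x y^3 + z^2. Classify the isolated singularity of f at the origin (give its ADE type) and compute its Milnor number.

Type E_{7}, Milnor number mu = 7.

The Hessian of f at 0 is [[0, 0, 0], [0, 0, 0], [0, 0, 2]] with rank 1, so corank 2. A Groebner basis of the Jacobian ideal J(f) in C{x,y,z} is {3*x^2/25 + y^4 + y^3/25, x^3, x^2*y - x^2/25 - y^3/75, 2*x^2/5 + x*y^2 + 2*y^3/15, z}; counting standard monomials gives mu = 7. Corank 2; j^3 = x^3 is a perfect cube, so E-series; the 4-jet and mu = 7 give E_7.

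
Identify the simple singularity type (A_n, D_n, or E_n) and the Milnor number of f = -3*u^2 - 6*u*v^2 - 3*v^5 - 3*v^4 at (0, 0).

The Hessian of f at 0 has rank 1. Corank 1: A-series; mu = 4 gives A_4.

Type A4, Milnor number mu = 4.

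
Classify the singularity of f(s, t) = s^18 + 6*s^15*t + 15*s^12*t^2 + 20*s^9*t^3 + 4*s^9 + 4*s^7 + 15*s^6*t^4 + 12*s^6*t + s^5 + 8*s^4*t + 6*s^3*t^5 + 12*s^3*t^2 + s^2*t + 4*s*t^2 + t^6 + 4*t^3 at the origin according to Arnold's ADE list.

D_7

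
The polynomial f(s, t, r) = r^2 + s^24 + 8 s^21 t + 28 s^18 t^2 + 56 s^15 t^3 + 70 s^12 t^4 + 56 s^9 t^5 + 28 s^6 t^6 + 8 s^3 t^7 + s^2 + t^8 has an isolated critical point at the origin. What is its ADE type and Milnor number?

Type A_{7}, Milnor number mu = 7.

The Hessian of f at 0 is [[2, 0, 0], [0, 0, 0], [0, 0, 2]] with rank 2, so corank 1. A Groebner basis of the Jacobian ideal J(f) in C{s,t,r} is {t^7, s, r}; counting standard monomials gives mu = 7. Corank 1: A-series; mu = 7 gives A_7.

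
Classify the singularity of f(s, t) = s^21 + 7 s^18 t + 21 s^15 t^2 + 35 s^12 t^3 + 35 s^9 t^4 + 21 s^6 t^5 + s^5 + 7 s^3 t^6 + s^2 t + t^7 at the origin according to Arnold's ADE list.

D_{8}

The Hessian of f at 0 is [[0, 0], [0, 0]] with rank 0, so corank 2. A Groebner basis of the Jacobian ideal J(f) in C{s,t} is {s^2/7 + t^6, s^3, s*t}; counting standard monomials gives mu = 8. Corank 2; j^3 = s^2*t has shape L^2 M (L != M), so D-series; mu = 8 gives D_8.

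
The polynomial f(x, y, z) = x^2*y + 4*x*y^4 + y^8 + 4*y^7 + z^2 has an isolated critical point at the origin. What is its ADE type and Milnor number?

The Hessian of f at 0 has rank 1. Corank 2; j^3 = x^2*y has shape L^2 M (L != M), so D-series; mu = 9 gives D_9.

Type D_9, Milnor number mu = 9.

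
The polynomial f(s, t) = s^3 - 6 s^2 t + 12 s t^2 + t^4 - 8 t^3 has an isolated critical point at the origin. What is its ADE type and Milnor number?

The Hessian of f at 0 has rank 0. Corank 2; j^3 = (s - 2*t)^3 is a perfect cube, so E-series; the 4-jet and mu = 6 give E_6.

Type E6, Milnor number mu = 6.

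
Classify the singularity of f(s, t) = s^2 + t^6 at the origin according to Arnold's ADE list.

A_{5}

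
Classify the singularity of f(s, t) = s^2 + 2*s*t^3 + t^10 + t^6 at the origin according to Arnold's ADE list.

A9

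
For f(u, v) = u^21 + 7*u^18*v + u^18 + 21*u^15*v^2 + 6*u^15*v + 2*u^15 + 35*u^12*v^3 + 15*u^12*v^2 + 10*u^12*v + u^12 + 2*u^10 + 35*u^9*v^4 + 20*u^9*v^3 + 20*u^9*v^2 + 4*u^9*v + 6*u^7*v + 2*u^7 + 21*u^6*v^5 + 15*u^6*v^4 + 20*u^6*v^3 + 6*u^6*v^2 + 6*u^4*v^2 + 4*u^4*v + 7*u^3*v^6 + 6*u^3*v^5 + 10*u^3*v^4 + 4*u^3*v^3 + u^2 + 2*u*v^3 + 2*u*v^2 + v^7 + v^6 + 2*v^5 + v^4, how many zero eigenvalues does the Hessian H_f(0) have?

1

The Hessian at 0 is [[2, 0], [0, 0]] of rank 1; hence corank 1.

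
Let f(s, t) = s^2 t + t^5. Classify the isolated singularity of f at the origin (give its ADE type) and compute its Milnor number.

Type D_{6}, Milnor number mu = 6.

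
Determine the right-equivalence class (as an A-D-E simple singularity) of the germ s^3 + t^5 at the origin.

The Hessian of f at 0 has rank 0. Corank 2; j^3 = s^3 is a perfect cube, so E-series; the 5-jet and mu = 8 give E_8.

E_{8}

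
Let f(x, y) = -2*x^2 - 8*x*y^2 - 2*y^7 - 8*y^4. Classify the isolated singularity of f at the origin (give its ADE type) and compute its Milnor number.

The Hessian of f at 0 has rank 1. Corank 1: A-series; mu = 6 gives A_6.

Type A_6, Milnor number mu = 6.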